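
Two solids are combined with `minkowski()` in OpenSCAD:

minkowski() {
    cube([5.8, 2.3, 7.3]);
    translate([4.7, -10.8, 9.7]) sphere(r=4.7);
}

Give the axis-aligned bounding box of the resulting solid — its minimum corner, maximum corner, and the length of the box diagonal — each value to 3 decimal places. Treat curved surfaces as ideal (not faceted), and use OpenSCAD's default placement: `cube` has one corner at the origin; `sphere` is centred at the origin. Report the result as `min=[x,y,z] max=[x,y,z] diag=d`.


A = translate([4.7, -10.8, 9.7]) sphere(r=4.7) → bbox [0,-15.5,5] .. [9.4,-6.1,14.4]
B = cube([5.8, 2.3, 7.3]) → bbox [0,0,0] .. [5.8,2.3,7.3]
lo = A.lo+B.lo = [0+0, -15.5+0, 5+0] = [0.000,-15.500,5.000]
hi = A.hi+B.hi = [9.4+5.8, -6.1+2.3, 14.4+7.3] = [15.200,-3.800,21.700]
diag = √(15.2²+11.7²+16.7²) = √646.82 = 25.433

min=[0.000,-15.500,5.000] max=[15.200,-3.800,21.700] diag=25.433


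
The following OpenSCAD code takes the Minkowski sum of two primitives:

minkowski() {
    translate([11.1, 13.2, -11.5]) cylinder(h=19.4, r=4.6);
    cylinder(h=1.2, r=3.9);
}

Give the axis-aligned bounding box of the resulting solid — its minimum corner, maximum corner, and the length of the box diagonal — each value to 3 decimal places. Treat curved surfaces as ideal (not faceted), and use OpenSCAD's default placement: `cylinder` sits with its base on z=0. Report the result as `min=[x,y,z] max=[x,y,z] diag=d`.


A = translate([11.1, 13.2, -11.5]) cylinder(h=19.4, r=4.6) → bbox [6.5,8.6,-11.5] .. [15.7,17.8,7.9]
B = cylinder(h=1.2, r=3.9) → bbox [-3.9,-3.9,0] .. [3.9,3.9,1.2]
lo = A.lo+B.lo = [6.5-3.9, 8.6-3.9, -11.5+0] = [2.600,4.700,-11.500]
hi = A.hi+B.hi = [15.7+3.9, 17.8+3.9, 7.9+1.2] = [19.600,21.700,9.100]
diag = √(17²+17²+20.6²) = √1002.36 = 31.660

min=[2.600,4.700,-11.500] max=[19.600,21.700,9.100] diag=31.660


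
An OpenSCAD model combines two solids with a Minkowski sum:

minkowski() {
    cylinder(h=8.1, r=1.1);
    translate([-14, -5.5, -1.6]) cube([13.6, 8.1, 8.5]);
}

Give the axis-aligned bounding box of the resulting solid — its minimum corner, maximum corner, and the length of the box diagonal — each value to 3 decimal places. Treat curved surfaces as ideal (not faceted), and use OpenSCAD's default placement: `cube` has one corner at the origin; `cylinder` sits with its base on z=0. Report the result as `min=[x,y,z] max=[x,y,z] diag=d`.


A = translate([-14, -5.5, -1.6]) cube([13.6, 8.1, 8.5]) → bbox [-14,-5.5,-1.6] .. [-0.4,2.6,6.9]
B = cylinder(h=8.1, r=1.1) → bbox [-1.1,-1.1,0] .. [1.1,1.1,8.1]
lo = A.lo+B.lo = [-14-1.1, -5.5-1.1, -1.6+0] = [-15.100,-6.600,-1.600]
hi = A.hi+B.hi = [-0.4+1.1, 2.6+1.1, 6.9+8.1] = [0.700,3.700,15.000]
diag = √(15.8²+10.3²+16.6²) = √631.29 = 25.125

min=[-15.100,-6.600,-1.600] max=[0.700,3.700,15.000] diag=25.125


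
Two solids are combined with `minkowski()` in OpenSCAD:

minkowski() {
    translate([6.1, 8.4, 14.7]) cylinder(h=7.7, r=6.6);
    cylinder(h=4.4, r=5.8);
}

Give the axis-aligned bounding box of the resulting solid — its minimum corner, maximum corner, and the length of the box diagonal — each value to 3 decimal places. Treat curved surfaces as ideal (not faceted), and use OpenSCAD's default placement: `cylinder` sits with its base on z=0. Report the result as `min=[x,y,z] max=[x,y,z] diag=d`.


min=[-6.300,-4.000,14.700] max=[18.500,20.800,26.800] diag=37.101

A = translate([6.1, 8.4, 14.7]) cylinder(h=7.7, r=6.6) → bbox [-0.5,1.8,14.7] .. [12.7,15,22.4]
B = cylinder(h=4.4, r=5.8) → bbox [-5.8,-5.8,0] .. [5.8,5.8,4.4]
lo = A.lo+B.lo = [-0.5-5.8, 1.8-5.8, 14.7+0] = [-6.300,-4.000,14.700]
hi = A.hi+B.hi = [12.7+5.8, 15+5.8, 22.4+4.4] = [18.500,20.800,26.800]
diag = √(24.8²+24.8²+12.1²) = √1376.49 = 37.101


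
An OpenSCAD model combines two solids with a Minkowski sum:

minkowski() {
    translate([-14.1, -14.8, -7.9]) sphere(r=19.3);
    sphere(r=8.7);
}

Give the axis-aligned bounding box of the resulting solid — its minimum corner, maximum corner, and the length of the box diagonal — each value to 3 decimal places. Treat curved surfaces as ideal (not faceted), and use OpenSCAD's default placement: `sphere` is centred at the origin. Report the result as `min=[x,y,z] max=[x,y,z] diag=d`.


min=[-42.100,-42.800,-35.900] max=[13.900,13.200,20.100] diag=96.995

A = translate([-14.1, -14.8, -7.9]) sphere(r=19.3) → bbox [-33.4,-34.1,-27.2] .. [5.2,4.5,11.4]
B = sphere(r=8.7) → bbox [-8.7,-8.7,-8.7] .. [8.7,8.7,8.7]
lo = A.lo+B.lo = [-33.4-8.7, -34.1-8.7, -27.2-8.7] = [-42.100,-42.800,-35.900]
hi = A.hi+B.hi = [5.2+8.7, 4.5+8.7, 11.4+8.7] = [13.900,13.200,20.100]
diag = √(56²+56²+56²) = √9408 = 96.995


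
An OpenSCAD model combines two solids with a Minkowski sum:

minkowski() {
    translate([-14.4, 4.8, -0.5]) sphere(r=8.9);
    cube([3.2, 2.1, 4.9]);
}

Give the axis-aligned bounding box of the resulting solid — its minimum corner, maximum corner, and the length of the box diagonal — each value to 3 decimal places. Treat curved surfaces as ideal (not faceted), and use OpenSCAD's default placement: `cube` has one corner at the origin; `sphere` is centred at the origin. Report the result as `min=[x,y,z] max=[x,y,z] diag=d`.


A = translate([-14.4, 4.8, -0.5]) sphere(r=8.9) → bbox [-23.3,-4.1,-9.4] .. [-5.5,13.7,8.4]
B = cube([3.2, 2.1, 4.9]) → bbox [0,0,0] .. [3.2,2.1,4.9]
lo = A.lo+B.lo = [-23.3+0, -4.1+0, -9.4+0] = [-23.300,-4.100,-9.400]
hi = A.hi+B.hi = [-5.5+3.2, 13.7+2.1, 8.4+4.9] = [-2.300,15.800,13.300]
diag = √(21²+19.9²+22.7²) = √1352.3 = 36.774

min=[-23.300,-4.100,-9.400] max=[-2.300,15.800,13.300] diag=36.774


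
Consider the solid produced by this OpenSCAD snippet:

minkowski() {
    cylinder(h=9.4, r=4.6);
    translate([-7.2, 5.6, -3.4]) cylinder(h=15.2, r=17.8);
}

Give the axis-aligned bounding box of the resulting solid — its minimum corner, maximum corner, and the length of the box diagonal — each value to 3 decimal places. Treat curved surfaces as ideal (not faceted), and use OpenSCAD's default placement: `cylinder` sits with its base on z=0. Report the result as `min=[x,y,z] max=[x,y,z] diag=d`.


A = translate([-7.2, 5.6, -3.4]) cylinder(h=15.2, r=17.8) → bbox [-25,-12.2,-3.4] .. [10.6,23.4,11.8]
B = cylinder(h=9.4, r=4.6) → bbox [-4.6,-4.6,0] .. [4.6,4.6,9.4]
lo = A.lo+B.lo = [-25-4.6, -12.2-4.6, -3.4+0] = [-29.600,-16.800,-3.400]
hi = A.hi+B.hi = [10.6+4.6, 23.4+4.6, 11.8+9.4] = [15.200,28.000,21.200]
diag = √(44.8²+44.8²+24.6²) = √4619.24 = 67.965

min=[-29.600,-16.800,-3.400] max=[15.200,28.000,21.200] diag=67.965


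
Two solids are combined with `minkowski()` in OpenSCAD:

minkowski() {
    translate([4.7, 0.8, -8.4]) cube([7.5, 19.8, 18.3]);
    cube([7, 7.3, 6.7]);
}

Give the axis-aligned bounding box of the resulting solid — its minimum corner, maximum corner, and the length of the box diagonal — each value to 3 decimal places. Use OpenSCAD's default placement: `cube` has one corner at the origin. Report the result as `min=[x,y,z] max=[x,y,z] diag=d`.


A = translate([4.7, 0.8, -8.4]) cube([7.5, 19.8, 18.3]) → bbox [4.7,0.8,-8.4] .. [12.2,20.6,9.9]
B = cube([7, 7.3, 6.7]) → bbox [0,0,0] .. [7,7.3,6.7]
lo = A.lo+B.lo = [4.7+0, 0.8+0, -8.4+0] = [4.700,0.800,-8.400]
hi = A.hi+B.hi = [12.2+7, 20.6+7.3, 9.9+6.7] = [19.200,27.900,16.600]
diag = √(14.5²+27.1²+25²) = √1569.66 = 39.619

min=[4.700,0.800,-8.400] max=[19.200,27.900,16.600] diag=39.619


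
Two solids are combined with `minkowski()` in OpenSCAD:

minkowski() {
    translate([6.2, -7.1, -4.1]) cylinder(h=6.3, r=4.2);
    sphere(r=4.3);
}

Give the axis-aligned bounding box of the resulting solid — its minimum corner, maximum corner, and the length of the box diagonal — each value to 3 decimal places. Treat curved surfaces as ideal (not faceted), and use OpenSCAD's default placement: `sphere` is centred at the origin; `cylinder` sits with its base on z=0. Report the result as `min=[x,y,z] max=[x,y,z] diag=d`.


A = translate([6.2, -7.1, -4.1]) cylinder(h=6.3, r=4.2) → bbox [2,-11.3,-4.1] .. [10.4,-2.9,2.2]
B = sphere(r=4.3) → bbox [-4.3,-4.3,-4.3] .. [4.3,4.3,4.3]
lo = A.lo+B.lo = [2-4.3, -11.3-4.3, -4.1-4.3] = [-2.300,-15.600,-8.400]
hi = A.hi+B.hi = [10.4+4.3, -2.9+4.3, 2.2+4.3] = [14.700,1.400,6.500]
diag = √(17²+17²+14.9²) = √800.01 = 28.284

min=[-2.300,-15.600,-8.400] max=[14.700,1.400,6.500] diag=28.284


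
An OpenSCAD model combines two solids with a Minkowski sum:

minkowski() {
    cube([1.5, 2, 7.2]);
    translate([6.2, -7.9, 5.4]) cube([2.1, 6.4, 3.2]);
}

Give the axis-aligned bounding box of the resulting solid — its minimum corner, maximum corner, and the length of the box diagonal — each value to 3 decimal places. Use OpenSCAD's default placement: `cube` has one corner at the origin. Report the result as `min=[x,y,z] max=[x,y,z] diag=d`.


A = translate([6.2, -7.9, 5.4]) cube([2.1, 6.4, 3.2]) → bbox [6.2,-7.9,5.4] .. [8.3,-1.5,8.6]
B = cube([1.5, 2, 7.2]) → bbox [0,0,0] .. [1.5,2,7.2]
lo = A.lo+B.lo = [6.2+0, -7.9+0, 5.4+0] = [6.200,-7.900,5.400]
hi = A.hi+B.hi = [8.3+1.5, -1.5+2, 8.6+7.2] = [9.800,0.500,15.800]
diag = √(3.6²+8.4²+10.4²) = √191.68 = 13.845

min=[6.200,-7.900,5.400] max=[9.800,0.500,15.800] diag=13.845


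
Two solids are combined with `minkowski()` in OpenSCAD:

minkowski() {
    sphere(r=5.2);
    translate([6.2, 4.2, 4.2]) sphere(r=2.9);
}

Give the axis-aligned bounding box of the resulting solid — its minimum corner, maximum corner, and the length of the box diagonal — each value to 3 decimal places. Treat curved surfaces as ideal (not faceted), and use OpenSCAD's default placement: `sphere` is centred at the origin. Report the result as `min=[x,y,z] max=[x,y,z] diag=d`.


A = translate([6.2, 4.2, 4.2]) sphere(r=2.9) → bbox [3.3,1.3,1.3] .. [9.1,7.1,7.1]
B = sphere(r=5.2) → bbox [-5.2,-5.2,-5.2] .. [5.2,5.2,5.2]
lo = A.lo+B.lo = [3.3-5.2, 1.3-5.2, 1.3-5.2] = [-1.900,-3.900,-3.900]
hi = A.hi+B.hi = [9.1+5.2, 7.1+5.2, 7.1+5.2] = [14.300,12.300,12.300]
diag = √(16.2²+16.2²+16.2²) = √787.32 = 28.059

min=[-1.900,-3.900,-3.900] max=[14.300,12.300,12.300] diag=28.059


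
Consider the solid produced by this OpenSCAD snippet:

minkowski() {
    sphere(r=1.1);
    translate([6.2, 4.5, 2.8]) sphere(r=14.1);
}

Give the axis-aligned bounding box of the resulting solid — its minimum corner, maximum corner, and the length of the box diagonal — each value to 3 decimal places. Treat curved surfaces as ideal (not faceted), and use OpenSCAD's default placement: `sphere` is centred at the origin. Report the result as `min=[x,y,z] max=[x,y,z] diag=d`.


A = translate([6.2, 4.5, 2.8]) sphere(r=14.1) → bbox [-7.9,-9.6,-11.3] .. [20.3,18.6,16.9]
B = sphere(r=1.1) → bbox [-1.1,-1.1,-1.1] .. [1.1,1.1,1.1]
lo = A.lo+B.lo = [-7.9-1.1, -9.6-1.1, -11.3-1.1] = [-9.000,-10.700,-12.400]
hi = A.hi+B.hi = [20.3+1.1, 18.6+1.1, 16.9+1.1] = [21.400,19.700,18.000]
diag = √(30.4²+30.4²+30.4²) = √2772.48 = 52.654

min=[-9.000,-10.700,-12.400] max=[21.400,19.700,18.000] diag=52.654


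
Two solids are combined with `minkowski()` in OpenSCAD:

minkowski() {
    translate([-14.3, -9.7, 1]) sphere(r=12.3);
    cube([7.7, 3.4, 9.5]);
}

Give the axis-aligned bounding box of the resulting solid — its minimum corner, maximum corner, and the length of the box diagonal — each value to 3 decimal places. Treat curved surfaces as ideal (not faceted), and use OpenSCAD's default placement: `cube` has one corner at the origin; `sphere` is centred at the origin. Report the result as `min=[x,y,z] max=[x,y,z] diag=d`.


min=[-26.600,-22.000,-11.300] max=[5.700,6.000,22.800] diag=54.682

A = translate([-14.3, -9.7, 1]) sphere(r=12.3) → bbox [-26.6,-22,-11.3] .. [-2,2.6,13.3]
B = cube([7.7, 3.4, 9.5]) → bbox [0,0,0] .. [7.7,3.4,9.5]
lo = A.lo+B.lo = [-26.6+0, -22+0, -11.3+0] = [-26.600,-22.000,-11.300]
hi = A.hi+B.hi = [-2+7.7, 2.6+3.4, 13.3+9.5] = [5.700,6.000,22.800]
diag = √(32.3²+28²+34.1²) = √2990.1 = 54.682


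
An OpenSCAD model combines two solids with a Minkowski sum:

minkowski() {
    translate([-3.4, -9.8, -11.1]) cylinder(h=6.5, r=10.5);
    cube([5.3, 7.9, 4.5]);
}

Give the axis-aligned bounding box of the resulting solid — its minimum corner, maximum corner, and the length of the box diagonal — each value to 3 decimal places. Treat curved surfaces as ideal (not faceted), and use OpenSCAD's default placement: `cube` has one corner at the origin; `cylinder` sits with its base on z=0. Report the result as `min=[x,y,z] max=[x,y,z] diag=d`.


A = translate([-3.4, -9.8, -11.1]) cylinder(h=6.5, r=10.5) → bbox [-13.9,-20.3,-11.1] .. [7.1,0.7,-4.6]
B = cube([5.3, 7.9, 4.5]) → bbox [0,0,0] .. [5.3,7.9,4.5]
lo = A.lo+B.lo = [-13.9+0, -20.3+0, -11.1+0] = [-13.900,-20.300,-11.100]
hi = A.hi+B.hi = [7.1+5.3, 0.7+7.9, -4.6+4.5] = [12.400,8.600,-0.100]
diag = √(26.3²+28.9²+11²) = √1647.9 = 40.594

min=[-13.900,-20.300,-11.100] max=[12.400,8.600,-0.100] diag=40.594


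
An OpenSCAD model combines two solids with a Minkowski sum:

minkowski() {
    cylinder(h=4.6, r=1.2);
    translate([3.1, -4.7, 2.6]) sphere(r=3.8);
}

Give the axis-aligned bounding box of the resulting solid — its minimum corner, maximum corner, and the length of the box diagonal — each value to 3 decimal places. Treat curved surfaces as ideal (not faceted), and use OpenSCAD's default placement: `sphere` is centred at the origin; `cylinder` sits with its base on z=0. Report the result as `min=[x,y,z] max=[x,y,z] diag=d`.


min=[-1.900,-9.700,-1.200] max=[8.100,0.300,11.000] diag=18.677

A = translate([3.1, -4.7, 2.6]) sphere(r=3.8) → bbox [-0.7,-8.5,-1.2] .. [6.9,-0.9,6.4]
B = cylinder(h=4.6, r=1.2) → bbox [-1.2,-1.2,0] .. [1.2,1.2,4.6]
lo = A.lo+B.lo = [-0.7-1.2, -8.5-1.2, -1.2+0] = [-1.900,-9.700,-1.200]
hi = A.hi+B.hi = [6.9+1.2, -0.9+1.2, 6.4+4.6] = [8.100,0.300,11.000]
diag = √(10²+10²+12.2²) = √348.84 = 18.677


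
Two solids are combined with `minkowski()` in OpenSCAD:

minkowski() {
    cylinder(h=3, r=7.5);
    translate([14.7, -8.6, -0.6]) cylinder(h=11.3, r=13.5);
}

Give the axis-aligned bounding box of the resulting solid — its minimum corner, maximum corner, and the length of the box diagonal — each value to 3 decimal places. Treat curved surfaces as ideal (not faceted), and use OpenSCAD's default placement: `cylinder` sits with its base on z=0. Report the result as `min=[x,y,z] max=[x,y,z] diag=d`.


A = translate([14.7, -8.6, -0.6]) cylinder(h=11.3, r=13.5) → bbox [1.2,-22.1,-0.6] .. [28.2,4.9,10.7]
B = cylinder(h=3, r=7.5) → bbox [-7.5,-7.5,0] .. [7.5,7.5,3]
lo = A.lo+B.lo = [1.2-7.5, -22.1-7.5, -0.6+0] = [-6.300,-29.600,-0.600]
hi = A.hi+B.hi = [28.2+7.5, 4.9+7.5, 10.7+3] = [35.700,12.400,13.700]
diag = √(42²+42²+14.3²) = √3732.49 = 61.094

min=[-6.300,-29.600,-0.600] max=[35.700,12.400,13.700] diag=61.094


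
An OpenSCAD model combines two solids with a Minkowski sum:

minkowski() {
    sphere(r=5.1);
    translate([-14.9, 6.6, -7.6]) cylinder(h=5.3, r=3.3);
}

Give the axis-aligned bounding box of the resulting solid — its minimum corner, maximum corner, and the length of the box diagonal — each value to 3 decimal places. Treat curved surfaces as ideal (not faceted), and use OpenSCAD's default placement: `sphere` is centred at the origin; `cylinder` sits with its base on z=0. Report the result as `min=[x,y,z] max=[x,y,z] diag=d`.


min=[-23.300,-1.800,-12.700] max=[-6.500,15.000,2.800] diag=28.368

A = translate([-14.9, 6.6, -7.6]) cylinder(h=5.3, r=3.3) → bbox [-18.2,3.3,-7.6] .. [-11.6,9.9,-2.3]
B = sphere(r=5.1) → bbox [-5.1,-5.1,-5.1] .. [5.1,5.1,5.1]
lo = A.lo+B.lo = [-18.2-5.1, 3.3-5.1, -7.6-5.1] = [-23.300,-1.800,-12.700]
hi = A.hi+B.hi = [-11.6+5.1, 9.9+5.1, -2.3+5.1] = [-6.500,15.000,2.800]
diag = √(16.8²+16.8²+15.5²) = √804.73 = 28.368


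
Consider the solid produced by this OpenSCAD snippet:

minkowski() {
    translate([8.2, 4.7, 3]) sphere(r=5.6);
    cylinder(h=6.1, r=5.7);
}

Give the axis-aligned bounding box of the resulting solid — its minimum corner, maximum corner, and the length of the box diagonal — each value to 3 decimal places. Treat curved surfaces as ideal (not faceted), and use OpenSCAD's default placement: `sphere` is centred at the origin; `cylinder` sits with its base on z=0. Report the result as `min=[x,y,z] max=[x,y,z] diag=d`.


A = translate([8.2, 4.7, 3]) sphere(r=5.6) → bbox [2.6,-0.9,-2.6] .. [13.8,10.3,8.6]
B = cylinder(h=6.1, r=5.7) → bbox [-5.7,-5.7,0] .. [5.7,5.7,6.1]
lo = A.lo+B.lo = [2.6-5.7, -0.9-5.7, -2.6+0] = [-3.100,-6.600,-2.600]
hi = A.hi+B.hi = [13.8+5.7, 10.3+5.7, 8.6+6.1] = [19.500,16.000,14.700]
diag = √(22.6²+22.6²+17.3²) = √1320.81 = 36.343

min=[-3.100,-6.600,-2.600] max=[19.500,16.000,14.700] diag=36.343


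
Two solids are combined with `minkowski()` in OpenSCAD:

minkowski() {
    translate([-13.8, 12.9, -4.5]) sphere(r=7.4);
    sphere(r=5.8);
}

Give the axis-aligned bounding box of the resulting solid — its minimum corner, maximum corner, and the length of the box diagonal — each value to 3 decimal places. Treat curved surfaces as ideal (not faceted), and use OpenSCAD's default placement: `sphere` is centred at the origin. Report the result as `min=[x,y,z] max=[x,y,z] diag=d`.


min=[-27.000,-0.300,-17.700] max=[-0.600,26.100,8.700] diag=45.726

A = translate([-13.8, 12.9, -4.5]) sphere(r=7.4) → bbox [-21.2,5.5,-11.9] .. [-6.4,20.3,2.9]
B = sphere(r=5.8) → bbox [-5.8,-5.8,-5.8] .. [5.8,5.8,5.8]
lo = A.lo+B.lo = [-21.2-5.8, 5.5-5.8, -11.9-5.8] = [-27.000,-0.300,-17.700]
hi = A.hi+B.hi = [-6.4+5.8, 20.3+5.8, 2.9+5.8] = [-0.600,26.100,8.700]
diag = √(26.4²+26.4²+26.4²) = √2090.88 = 45.726


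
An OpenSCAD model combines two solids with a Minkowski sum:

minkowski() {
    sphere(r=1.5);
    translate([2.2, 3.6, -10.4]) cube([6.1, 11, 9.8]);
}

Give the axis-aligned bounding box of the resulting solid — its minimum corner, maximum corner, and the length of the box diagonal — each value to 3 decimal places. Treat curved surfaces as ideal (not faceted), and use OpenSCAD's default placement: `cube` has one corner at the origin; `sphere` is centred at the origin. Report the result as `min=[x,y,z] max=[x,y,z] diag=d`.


A = translate([2.2, 3.6, -10.4]) cube([6.1, 11, 9.8]) → bbox [2.2,3.6,-10.4] .. [8.3,14.6,-0.6]
B = sphere(r=1.5) → bbox [-1.5,-1.5,-1.5] .. [1.5,1.5,1.5]
lo = A.lo+B.lo = [2.2-1.5, 3.6-1.5, -10.4-1.5] = [0.700,2.100,-11.900]
hi = A.hi+B.hi = [8.3+1.5, 14.6+1.5, -0.6+1.5] = [9.800,16.100,0.900]
diag = √(9.1²+14²+12.8²) = √442.65 = 21.039

min=[0.700,2.100,-11.900] max=[9.800,16.100,0.900] diag=21.039


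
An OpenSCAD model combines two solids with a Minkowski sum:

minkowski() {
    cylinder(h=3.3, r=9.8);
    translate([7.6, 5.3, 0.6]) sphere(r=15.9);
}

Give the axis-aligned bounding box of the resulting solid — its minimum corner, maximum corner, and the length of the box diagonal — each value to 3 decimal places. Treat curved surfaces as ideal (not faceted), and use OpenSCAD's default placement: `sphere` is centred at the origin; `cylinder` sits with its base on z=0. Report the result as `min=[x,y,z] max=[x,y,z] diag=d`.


min=[-18.100,-20.400,-15.300] max=[33.300,31.000,19.800] diag=80.721

A = translate([7.6, 5.3, 0.6]) sphere(r=15.9) → bbox [-8.3,-10.6,-15.3] .. [23.5,21.2,16.5]
B = cylinder(h=3.3, r=9.8) → bbox [-9.8,-9.8,0] .. [9.8,9.8,3.3]
lo = A.lo+B.lo = [-8.3-9.8, -10.6-9.8, -15.3+0] = [-18.100,-20.400,-15.300]
hi = A.hi+B.hi = [23.5+9.8, 21.2+9.8, 16.5+3.3] = [33.300,31.000,19.800]
diag = √(51.4²+51.4²+35.1²) = √6515.93 = 80.721


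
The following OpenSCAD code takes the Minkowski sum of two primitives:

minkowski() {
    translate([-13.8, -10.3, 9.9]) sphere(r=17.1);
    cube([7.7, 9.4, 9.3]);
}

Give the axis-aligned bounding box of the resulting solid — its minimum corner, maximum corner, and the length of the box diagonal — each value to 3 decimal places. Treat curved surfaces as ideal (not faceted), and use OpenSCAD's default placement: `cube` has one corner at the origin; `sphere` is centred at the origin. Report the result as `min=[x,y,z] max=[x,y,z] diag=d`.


A = translate([-13.8, -10.3, 9.9]) sphere(r=17.1) → bbox [-30.9,-27.4,-7.2] .. [3.3,6.8,27]
B = cube([7.7, 9.4, 9.3]) → bbox [0,0,0] .. [7.7,9.4,9.3]
lo = A.lo+B.lo = [-30.9+0, -27.4+0, -7.2+0] = [-30.900,-27.400,-7.200]
hi = A.hi+B.hi = [3.3+7.7, 6.8+9.4, 27+9.3] = [11.000,16.200,36.300]
diag = √(41.9²+43.6²+43.5²) = √5548.82 = 74.490

min=[-30.900,-27.400,-7.200] max=[11.000,16.200,36.300] diag=74.490


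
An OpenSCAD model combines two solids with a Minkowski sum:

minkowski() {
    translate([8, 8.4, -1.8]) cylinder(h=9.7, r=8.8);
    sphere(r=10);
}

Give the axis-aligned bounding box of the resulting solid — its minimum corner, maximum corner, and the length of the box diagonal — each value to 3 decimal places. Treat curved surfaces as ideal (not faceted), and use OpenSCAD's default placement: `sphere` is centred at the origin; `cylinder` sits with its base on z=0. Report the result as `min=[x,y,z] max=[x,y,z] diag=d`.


min=[-10.800,-10.400,-11.800] max=[26.800,27.200,17.900] diag=60.907

A = translate([8, 8.4, -1.8]) cylinder(h=9.7, r=8.8) → bbox [-0.8,-0.4,-1.8] .. [16.8,17.2,7.9]
B = sphere(r=10) → bbox [-10,-10,-10] .. [10,10,10]
lo = A.lo+B.lo = [-0.8-10, -0.4-10, -1.8-10] = [-10.800,-10.400,-11.800]
hi = A.hi+B.hi = [16.8+10, 17.2+10, 7.9+10] = [26.800,27.200,17.900]
diag = √(37.6²+37.6²+29.7²) = √3709.61 = 60.907


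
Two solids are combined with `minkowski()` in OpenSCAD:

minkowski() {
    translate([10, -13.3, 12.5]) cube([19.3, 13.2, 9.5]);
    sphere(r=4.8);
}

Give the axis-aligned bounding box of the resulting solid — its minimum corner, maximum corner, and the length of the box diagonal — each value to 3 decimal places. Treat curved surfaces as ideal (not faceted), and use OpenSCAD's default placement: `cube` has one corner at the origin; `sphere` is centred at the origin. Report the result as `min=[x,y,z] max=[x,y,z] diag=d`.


A = translate([10, -13.3, 12.5]) cube([19.3, 13.2, 9.5]) → bbox [10,-13.3,12.5] .. [29.3,-0.1,22]
B = sphere(r=4.8) → bbox [-4.8,-4.8,-4.8] .. [4.8,4.8,4.8]
lo = A.lo+B.lo = [10-4.8, -13.3-4.8, 12.5-4.8] = [5.200,-18.100,7.700]
hi = A.hi+B.hi = [29.3+4.8, -0.1+4.8, 22+4.8] = [34.100,4.700,26.800]
diag = √(28.9²+22.8²+19.1²) = √1719.86 = 41.471

min=[5.200,-18.100,7.700] max=[34.100,4.700,26.800] diag=41.471


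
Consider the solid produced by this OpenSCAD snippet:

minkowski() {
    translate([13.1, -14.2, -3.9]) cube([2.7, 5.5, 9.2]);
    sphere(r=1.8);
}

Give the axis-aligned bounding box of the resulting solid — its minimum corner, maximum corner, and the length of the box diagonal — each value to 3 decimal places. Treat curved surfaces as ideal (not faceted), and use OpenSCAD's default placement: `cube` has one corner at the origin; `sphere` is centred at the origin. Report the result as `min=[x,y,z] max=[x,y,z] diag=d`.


min=[11.300,-16.000,-5.700] max=[17.600,-6.900,7.100] diag=16.922

A = translate([13.1, -14.2, -3.9]) cube([2.7, 5.5, 9.2]) → bbox [13.1,-14.2,-3.9] .. [15.8,-8.7,5.3]
B = sphere(r=1.8) → bbox [-1.8,-1.8,-1.8] .. [1.8,1.8,1.8]
lo = A.lo+B.lo = [13.1-1.8, -14.2-1.8, -3.9-1.8] = [11.300,-16.000,-5.700]
hi = A.hi+B.hi = [15.8+1.8, -8.7+1.8, 5.3+1.8] = [17.600,-6.900,7.100]
diag = √(6.3²+9.1²+12.8²) = √286.34 = 16.922


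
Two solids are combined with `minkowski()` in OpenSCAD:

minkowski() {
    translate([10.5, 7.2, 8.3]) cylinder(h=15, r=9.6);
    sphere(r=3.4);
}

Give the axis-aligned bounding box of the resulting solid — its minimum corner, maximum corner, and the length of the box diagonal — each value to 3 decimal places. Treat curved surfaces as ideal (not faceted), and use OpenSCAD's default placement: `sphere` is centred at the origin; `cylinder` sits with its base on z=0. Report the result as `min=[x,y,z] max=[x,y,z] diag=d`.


min=[-2.500,-5.800,4.900] max=[23.500,20.200,26.700] diag=42.746

A = translate([10.5, 7.2, 8.3]) cylinder(h=15, r=9.6) → bbox [0.9,-2.4,8.3] .. [20.1,16.8,23.3]
B = sphere(r=3.4) → bbox [-3.4,-3.4,-3.4] .. [3.4,3.4,3.4]
lo = A.lo+B.lo = [0.9-3.4, -2.4-3.4, 8.3-3.4] = [-2.500,-5.800,4.900]
hi = A.hi+B.hi = [20.1+3.4, 16.8+3.4, 23.3+3.4] = [23.500,20.200,26.700]
diag = √(26²+26²+21.8²) = √1827.24 = 42.746


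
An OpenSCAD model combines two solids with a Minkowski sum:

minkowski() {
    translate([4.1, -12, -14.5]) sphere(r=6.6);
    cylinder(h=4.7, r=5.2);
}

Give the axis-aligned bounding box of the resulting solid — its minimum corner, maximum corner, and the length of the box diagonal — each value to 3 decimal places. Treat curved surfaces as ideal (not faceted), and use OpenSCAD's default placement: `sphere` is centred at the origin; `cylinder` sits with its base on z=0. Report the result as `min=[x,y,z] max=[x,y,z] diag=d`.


min=[-7.700,-23.800,-21.100] max=[15.900,-0.200,-3.200] diag=37.873

A = translate([4.1, -12, -14.5]) sphere(r=6.6) → bbox [-2.5,-18.6,-21.1] .. [10.7,-5.4,-7.9]
B = cylinder(h=4.7, r=5.2) → bbox [-5.2,-5.2,0] .. [5.2,5.2,4.7]
lo = A.lo+B.lo = [-2.5-5.2, -18.6-5.2, -21.1+0] = [-7.700,-23.800,-21.100]
hi = A.hi+B.hi = [10.7+5.2, -5.4+5.2, -7.9+4.7] = [15.900,-0.200,-3.200]
diag = √(23.6²+23.6²+17.9²) = √1434.33 = 37.873


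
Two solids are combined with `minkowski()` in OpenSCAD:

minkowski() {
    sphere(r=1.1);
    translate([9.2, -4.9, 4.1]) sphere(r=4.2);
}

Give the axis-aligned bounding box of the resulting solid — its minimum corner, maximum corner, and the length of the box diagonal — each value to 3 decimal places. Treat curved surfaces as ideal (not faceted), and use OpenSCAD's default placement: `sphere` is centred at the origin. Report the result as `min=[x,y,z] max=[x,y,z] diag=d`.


A = translate([9.2, -4.9, 4.1]) sphere(r=4.2) → bbox [5,-9.1,-0.1] .. [13.4,-0.7,8.3]
B = sphere(r=1.1) → bbox [-1.1,-1.1,-1.1] .. [1.1,1.1,1.1]
lo = A.lo+B.lo = [5-1.1, -9.1-1.1, -0.1-1.1] = [3.900,-10.200,-1.200]
hi = A.hi+B.hi = [13.4+1.1, -0.7+1.1, 8.3+1.1] = [14.500,0.400,9.400]
diag = √(10.6²+10.6²+10.6²) = √337.08 = 18.360

min=[3.900,-10.200,-1.200] max=[14.500,0.400,9.400] diag=18.360


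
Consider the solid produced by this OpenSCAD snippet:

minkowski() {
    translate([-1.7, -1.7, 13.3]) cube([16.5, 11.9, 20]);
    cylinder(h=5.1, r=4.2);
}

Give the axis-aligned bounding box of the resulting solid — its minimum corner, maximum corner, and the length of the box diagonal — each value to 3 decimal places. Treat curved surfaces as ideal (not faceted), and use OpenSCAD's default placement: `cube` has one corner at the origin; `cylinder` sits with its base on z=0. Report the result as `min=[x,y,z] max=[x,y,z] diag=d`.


min=[-5.900,-5.900,13.300] max=[19.000,14.400,38.400] diag=40.769

A = translate([-1.7, -1.7, 13.3]) cube([16.5, 11.9, 20]) → bbox [-1.7,-1.7,13.3] .. [14.8,10.2,33.3]
B = cylinder(h=5.1, r=4.2) → bbox [-4.2,-4.2,0] .. [4.2,4.2,5.1]
lo = A.lo+B.lo = [-1.7-4.2, -1.7-4.2, 13.3+0] = [-5.900,-5.900,13.300]
hi = A.hi+B.hi = [14.8+4.2, 10.2+4.2, 33.3+5.1] = [19.000,14.400,38.400]
diag = √(24.9²+20.3²+25.1²) = √1662.11 = 40.769


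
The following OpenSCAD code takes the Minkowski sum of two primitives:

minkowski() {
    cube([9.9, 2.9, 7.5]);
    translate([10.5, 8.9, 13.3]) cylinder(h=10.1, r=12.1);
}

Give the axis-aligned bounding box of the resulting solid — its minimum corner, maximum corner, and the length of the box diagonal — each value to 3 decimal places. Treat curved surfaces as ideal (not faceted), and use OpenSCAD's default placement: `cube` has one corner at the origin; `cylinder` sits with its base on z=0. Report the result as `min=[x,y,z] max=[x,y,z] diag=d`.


min=[-1.600,-3.200,13.300] max=[32.500,23.900,30.900] diag=46.979

A = translate([10.5, 8.9, 13.3]) cylinder(h=10.1, r=12.1) → bbox [-1.6,-3.2,13.3] .. [22.6,21,23.4]
B = cube([9.9, 2.9, 7.5]) → bbox [0,0,0] .. [9.9,2.9,7.5]
lo = A.lo+B.lo = [-1.6+0, -3.2+0, 13.3+0] = [-1.600,-3.200,13.300]
hi = A.hi+B.hi = [22.6+9.9, 21+2.9, 23.4+7.5] = [32.500,23.900,30.900]
diag = √(34.1²+27.1²+17.6²) = √2206.98 = 46.979


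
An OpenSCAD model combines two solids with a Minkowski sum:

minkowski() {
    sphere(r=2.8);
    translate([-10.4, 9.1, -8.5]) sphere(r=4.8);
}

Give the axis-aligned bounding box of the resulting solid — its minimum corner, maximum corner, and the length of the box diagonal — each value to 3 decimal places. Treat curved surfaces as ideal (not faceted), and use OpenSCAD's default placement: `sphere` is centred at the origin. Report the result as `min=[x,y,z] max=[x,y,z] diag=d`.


min=[-18.000,1.500,-16.100] max=[-2.800,16.700,-0.900] diag=26.327

A = translate([-10.4, 9.1, -8.5]) sphere(r=4.8) → bbox [-15.2,4.3,-13.3] .. [-5.6,13.9,-3.7]
B = sphere(r=2.8) → bbox [-2.8,-2.8,-2.8] .. [2.8,2.8,2.8]
lo = A.lo+B.lo = [-15.2-2.8, 4.3-2.8, -13.3-2.8] = [-18.000,1.500,-16.100]
hi = A.hi+B.hi = [-5.6+2.8, 13.9+2.8, -3.7+2.8] = [-2.800,16.700,-0.900]
diag = √(15.2²+15.2²+15.2²) = √693.12 = 26.327


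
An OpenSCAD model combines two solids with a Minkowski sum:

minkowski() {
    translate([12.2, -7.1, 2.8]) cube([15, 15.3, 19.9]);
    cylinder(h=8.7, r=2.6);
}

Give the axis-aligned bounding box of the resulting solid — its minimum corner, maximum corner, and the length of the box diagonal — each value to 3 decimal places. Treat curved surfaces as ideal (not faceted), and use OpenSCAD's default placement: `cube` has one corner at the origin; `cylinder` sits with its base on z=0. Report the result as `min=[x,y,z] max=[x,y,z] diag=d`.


A = translate([12.2, -7.1, 2.8]) cube([15, 15.3, 19.9]) → bbox [12.2,-7.1,2.8] .. [27.2,8.2,22.7]
B = cylinder(h=8.7, r=2.6) → bbox [-2.6,-2.6,0] .. [2.6,2.6,8.7]
lo = A.lo+B.lo = [12.2-2.6, -7.1-2.6, 2.8+0] = [9.600,-9.700,2.800]
hi = A.hi+B.hi = [27.2+2.6, 8.2+2.6, 22.7+8.7] = [29.800,10.800,31.400]
diag = √(20.2²+20.5²+28.6²) = √1646.25 = 40.574

min=[9.600,-9.700,2.800] max=[29.800,10.800,31.400] diag=40.574


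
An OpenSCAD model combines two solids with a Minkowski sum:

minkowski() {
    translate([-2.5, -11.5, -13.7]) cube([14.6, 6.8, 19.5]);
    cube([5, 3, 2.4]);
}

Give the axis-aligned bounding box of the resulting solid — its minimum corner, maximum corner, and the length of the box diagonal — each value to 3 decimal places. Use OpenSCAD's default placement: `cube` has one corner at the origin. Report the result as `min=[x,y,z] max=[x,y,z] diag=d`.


min=[-2.500,-11.500,-13.700] max=[17.100,-1.700,8.200] diag=30.981

A = translate([-2.5, -11.5, -13.7]) cube([14.6, 6.8, 19.5]) → bbox [-2.5,-11.5,-13.7] .. [12.1,-4.7,5.8]
B = cube([5, 3, 2.4]) → bbox [0,0,0] .. [5,3,2.4]
lo = A.lo+B.lo = [-2.5+0, -11.5+0, -13.7+0] = [-2.500,-11.500,-13.700]
hi = A.hi+B.hi = [12.1+5, -4.7+3, 5.8+2.4] = [17.100,-1.700,8.200]
diag = √(19.6²+9.8²+21.9²) = √959.81 = 30.981


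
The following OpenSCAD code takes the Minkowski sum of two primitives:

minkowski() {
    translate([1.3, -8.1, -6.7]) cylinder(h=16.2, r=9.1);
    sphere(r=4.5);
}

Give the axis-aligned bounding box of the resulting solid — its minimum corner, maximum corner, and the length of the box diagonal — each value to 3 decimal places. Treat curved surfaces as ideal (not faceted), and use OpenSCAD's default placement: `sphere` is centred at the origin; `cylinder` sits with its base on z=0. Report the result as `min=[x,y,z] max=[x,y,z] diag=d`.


min=[-12.300,-21.700,-11.200] max=[14.900,5.500,14.000] diag=45.986

A = translate([1.3, -8.1, -6.7]) cylinder(h=16.2, r=9.1) → bbox [-7.8,-17.2,-6.7] .. [10.4,1,9.5]
B = sphere(r=4.5) → bbox [-4.5,-4.5,-4.5] .. [4.5,4.5,4.5]
lo = A.lo+B.lo = [-7.8-4.5, -17.2-4.5, -6.7-4.5] = [-12.300,-21.700,-11.200]
hi = A.hi+B.hi = [10.4+4.5, 1+4.5, 9.5+4.5] = [14.900,5.500,14.000]
diag = √(27.2²+27.2²+25.2²) = √2114.72 = 45.986


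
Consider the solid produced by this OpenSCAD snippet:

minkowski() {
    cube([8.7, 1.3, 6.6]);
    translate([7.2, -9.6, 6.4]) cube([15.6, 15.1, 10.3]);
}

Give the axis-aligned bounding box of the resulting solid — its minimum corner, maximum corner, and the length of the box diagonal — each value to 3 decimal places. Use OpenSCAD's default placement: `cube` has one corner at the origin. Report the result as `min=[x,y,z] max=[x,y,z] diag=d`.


min=[7.200,-9.600,6.400] max=[31.500,6.800,23.300] diag=33.839

A = translate([7.2, -9.6, 6.4]) cube([15.6, 15.1, 10.3]) → bbox [7.2,-9.6,6.4] .. [22.8,5.5,16.7]
B = cube([8.7, 1.3, 6.6]) → bbox [0,0,0] .. [8.7,1.3,6.6]
lo = A.lo+B.lo = [7.2+0, -9.6+0, 6.4+0] = [7.200,-9.600,6.400]
hi = A.hi+B.hi = [22.8+8.7, 5.5+1.3, 16.7+6.6] = [31.500,6.800,23.300]
diag = √(24.3²+16.4²+16.9²) = √1145.06 = 33.839


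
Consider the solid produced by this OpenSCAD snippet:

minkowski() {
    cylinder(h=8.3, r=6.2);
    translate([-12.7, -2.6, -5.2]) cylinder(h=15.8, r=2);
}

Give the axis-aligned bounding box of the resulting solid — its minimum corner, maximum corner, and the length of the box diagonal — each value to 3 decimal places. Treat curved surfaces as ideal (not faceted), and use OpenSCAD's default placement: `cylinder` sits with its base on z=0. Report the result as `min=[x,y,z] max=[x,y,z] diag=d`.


min=[-20.900,-10.800,-5.200] max=[-4.500,5.600,18.900] diag=33.447

A = translate([-12.7, -2.6, -5.2]) cylinder(h=15.8, r=2) → bbox [-14.7,-4.6,-5.2] .. [-10.7,-0.6,10.6]
B = cylinder(h=8.3, r=6.2) → bbox [-6.2,-6.2,0] .. [6.2,6.2,8.3]
lo = A.lo+B.lo = [-14.7-6.2, -4.6-6.2, -5.2+0] = [-20.900,-10.800,-5.200]
hi = A.hi+B.hi = [-10.7+6.2, -0.6+6.2, 10.6+8.3] = [-4.500,5.600,18.900]
diag = √(16.4²+16.4²+24.1²) = √1118.73 = 33.447


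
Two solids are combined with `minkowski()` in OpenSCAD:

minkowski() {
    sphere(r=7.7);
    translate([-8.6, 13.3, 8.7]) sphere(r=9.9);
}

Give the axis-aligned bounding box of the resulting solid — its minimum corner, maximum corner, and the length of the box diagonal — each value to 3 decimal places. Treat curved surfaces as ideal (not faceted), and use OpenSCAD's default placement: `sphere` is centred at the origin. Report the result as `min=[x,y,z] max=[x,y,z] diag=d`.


A = translate([-8.6, 13.3, 8.7]) sphere(r=9.9) → bbox [-18.5,3.4,-1.2] .. [1.3,23.2,18.6]
B = sphere(r=7.7) → bbox [-7.7,-7.7,-7.7] .. [7.7,7.7,7.7]
lo = A.lo+B.lo = [-18.5-7.7, 3.4-7.7, -1.2-7.7] = [-26.200,-4.300,-8.900]
hi = A.hi+B.hi = [1.3+7.7, 23.2+7.7, 18.6+7.7] = [9.000,30.900,26.300]
diag = √(35.2²+35.2²+35.2²) = √3717.12 = 60.968

min=[-26.200,-4.300,-8.900] max=[9.000,30.900,26.300] diag=60.968


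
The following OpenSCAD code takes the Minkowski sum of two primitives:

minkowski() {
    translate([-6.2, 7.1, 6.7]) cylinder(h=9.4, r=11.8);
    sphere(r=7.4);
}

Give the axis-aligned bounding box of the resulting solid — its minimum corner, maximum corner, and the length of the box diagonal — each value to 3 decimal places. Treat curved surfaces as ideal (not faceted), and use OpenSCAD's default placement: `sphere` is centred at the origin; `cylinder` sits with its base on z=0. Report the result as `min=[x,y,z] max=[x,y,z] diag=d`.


A = translate([-6.2, 7.1, 6.7]) cylinder(h=9.4, r=11.8) → bbox [-18,-4.7,6.7] .. [5.6,18.9,16.1]
B = sphere(r=7.4) → bbox [-7.4,-7.4,-7.4] .. [7.4,7.4,7.4]
lo = A.lo+B.lo = [-18-7.4, -4.7-7.4, 6.7-7.4] = [-25.400,-12.100,-0.700]
hi = A.hi+B.hi = [5.6+7.4, 18.9+7.4, 16.1+7.4] = [13.000,26.300,23.500]
diag = √(38.4²+38.4²+24.2²) = √3534.76 = 59.454

min=[-25.400,-12.100,-0.700] max=[13.000,26.300,23.500] diag=59.454


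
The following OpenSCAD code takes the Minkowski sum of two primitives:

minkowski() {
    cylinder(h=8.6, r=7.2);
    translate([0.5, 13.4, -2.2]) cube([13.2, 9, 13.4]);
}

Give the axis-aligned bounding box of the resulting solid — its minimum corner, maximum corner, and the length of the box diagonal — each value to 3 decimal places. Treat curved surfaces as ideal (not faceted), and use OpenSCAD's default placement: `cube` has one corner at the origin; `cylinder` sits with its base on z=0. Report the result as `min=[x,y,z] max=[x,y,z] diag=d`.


A = translate([0.5, 13.4, -2.2]) cube([13.2, 9, 13.4]) → bbox [0.5,13.4,-2.2] .. [13.7,22.4,11.2]
B = cylinder(h=8.6, r=7.2) → bbox [-7.2,-7.2,0] .. [7.2,7.2,8.6]
lo = A.lo+B.lo = [0.5-7.2, 13.4-7.2, -2.2+0] = [-6.700,6.200,-2.200]
hi = A.hi+B.hi = [13.7+7.2, 22.4+7.2, 11.2+8.6] = [20.900,29.600,19.800]
diag = √(27.6²+23.4²+22²) = √1793.32 = 42.348

min=[-6.700,6.200,-2.200] max=[20.900,29.600,19.800] diag=42.348


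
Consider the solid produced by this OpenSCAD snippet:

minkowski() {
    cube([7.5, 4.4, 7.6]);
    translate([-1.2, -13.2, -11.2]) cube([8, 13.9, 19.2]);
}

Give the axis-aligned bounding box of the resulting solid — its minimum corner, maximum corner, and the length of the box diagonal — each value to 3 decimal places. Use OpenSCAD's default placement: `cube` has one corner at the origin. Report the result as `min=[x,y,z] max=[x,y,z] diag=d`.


min=[-1.200,-13.200,-11.200] max=[14.300,5.100,15.600] diag=35.964

A = translate([-1.2, -13.2, -11.2]) cube([8, 13.9, 19.2]) → bbox [-1.2,-13.2,-11.2] .. [6.8,0.7,8]
B = cube([7.5, 4.4, 7.6]) → bbox [0,0,0] .. [7.5,4.4,7.6]
lo = A.lo+B.lo = [-1.2+0, -13.2+0, -11.2+0] = [-1.200,-13.200,-11.200]
hi = A.hi+B.hi = [6.8+7.5, 0.7+4.4, 8+7.6] = [14.300,5.100,15.600]
diag = √(15.5²+18.3²+26.8²) = √1293.38 = 35.964


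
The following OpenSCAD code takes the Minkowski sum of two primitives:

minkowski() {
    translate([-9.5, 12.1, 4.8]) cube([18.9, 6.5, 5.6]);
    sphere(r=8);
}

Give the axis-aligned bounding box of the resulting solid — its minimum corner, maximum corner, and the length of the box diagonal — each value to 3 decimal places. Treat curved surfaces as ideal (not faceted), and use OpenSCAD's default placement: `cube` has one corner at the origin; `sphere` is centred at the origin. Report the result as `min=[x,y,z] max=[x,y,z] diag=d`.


min=[-17.500,4.100,-3.200] max=[17.400,26.600,18.400] diag=46.806

A = translate([-9.5, 12.1, 4.8]) cube([18.9, 6.5, 5.6]) → bbox [-9.5,12.1,4.8] .. [9.4,18.6,10.4]
B = sphere(r=8) → bbox [-8,-8,-8] .. [8,8,8]
lo = A.lo+B.lo = [-9.5-8, 12.1-8, 4.8-8] = [-17.500,4.100,-3.200]
hi = A.hi+B.hi = [9.4+8, 18.6+8, 10.4+8] = [17.400,26.600,18.400]
diag = √(34.9²+22.5²+21.6²) = √2190.82 = 46.806


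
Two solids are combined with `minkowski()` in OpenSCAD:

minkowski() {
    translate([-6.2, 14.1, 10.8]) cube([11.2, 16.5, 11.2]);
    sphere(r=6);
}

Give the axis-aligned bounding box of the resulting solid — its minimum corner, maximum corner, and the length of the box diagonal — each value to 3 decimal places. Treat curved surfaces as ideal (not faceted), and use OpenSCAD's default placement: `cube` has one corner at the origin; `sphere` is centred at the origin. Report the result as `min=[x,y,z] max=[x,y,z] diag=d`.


min=[-12.200,8.100,4.800] max=[11.000,36.600,28.000] diag=43.460

A = translate([-6.2, 14.1, 10.8]) cube([11.2, 16.5, 11.2]) → bbox [-6.2,14.1,10.8] .. [5,30.6,22]
B = sphere(r=6) → bbox [-6,-6,-6] .. [6,6,6]
lo = A.lo+B.lo = [-6.2-6, 14.1-6, 10.8-6] = [-12.200,8.100,4.800]
hi = A.hi+B.hi = [5+6, 30.6+6, 22+6] = [11.000,36.600,28.000]
diag = √(23.2²+28.5²+23.2²) = √1888.73 = 43.460


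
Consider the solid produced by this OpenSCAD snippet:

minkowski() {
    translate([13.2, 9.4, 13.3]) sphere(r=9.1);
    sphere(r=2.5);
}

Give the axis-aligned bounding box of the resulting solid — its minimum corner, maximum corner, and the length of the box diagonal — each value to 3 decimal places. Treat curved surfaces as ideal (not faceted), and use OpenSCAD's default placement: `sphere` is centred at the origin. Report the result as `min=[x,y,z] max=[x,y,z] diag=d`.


A = translate([13.2, 9.4, 13.3]) sphere(r=9.1) → bbox [4.1,0.3,4.2] .. [22.3,18.5,22.4]
B = sphere(r=2.5) → bbox [-2.5,-2.5,-2.5] .. [2.5,2.5,2.5]
lo = A.lo+B.lo = [4.1-2.5, 0.3-2.5, 4.2-2.5] = [1.600,-2.200,1.700]
hi = A.hi+B.hi = [22.3+2.5, 18.5+2.5, 22.4+2.5] = [24.800,21.000,24.900]
diag = √(23.2²+23.2²+23.2²) = √1614.72 = 40.184

min=[1.600,-2.200,1.700] max=[24.800,21.000,24.900] diag=40.184
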